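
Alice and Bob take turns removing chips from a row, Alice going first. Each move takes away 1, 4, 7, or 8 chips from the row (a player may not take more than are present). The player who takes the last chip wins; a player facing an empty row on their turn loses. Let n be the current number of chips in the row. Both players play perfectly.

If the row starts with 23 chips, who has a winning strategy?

Use the standard recursion: the mover loses at a terminal position; elsewhere, the mover wins exactly when some move hands the opponent an L position.
n=0: no move → L
n=1: reaches L-position 0 → W
n=2: only reaches 1(W), which is W → L
n=3: reaches L-position 2 → W
n=4: reaches L-position 0 → W
n=5: only reaches 4(W), 1(W), all W → L
n=6: reaches L-position 5 → W
n=7: reaches L-position 0 → W
n=8: reaches L-position 0 → W
n=9: reaches L-position 5 → W
n=10: reaches L-position 2 → W
n=11: only reaches 10(W), 7(W), 4(W), 3(W), all W → L
n=12: reaches L-position 11 → W
n=13: reaches L-position 5 → W
n=14: only reaches 13(W), 10(W), 7(W), 6(W), all W → L
n=15: reaches L-position 14 → W
n=16: only reaches 15(W), 12(W), 9(W), 8(W), all W → L
n=17: reaches L-position 16 → W
n=18: reaches L-position 14 → W
n=19: reaches L-position 11 → W
n=20: reaches L-position 16 → W
n=21: reaches L-position 14 → W
n=22: reaches L-position 14 → W
n=23: reaches L-position 16 → W
The starting position 23 is W: Alice should remove 7, leaving 16, handing over an L position.

Alice wins.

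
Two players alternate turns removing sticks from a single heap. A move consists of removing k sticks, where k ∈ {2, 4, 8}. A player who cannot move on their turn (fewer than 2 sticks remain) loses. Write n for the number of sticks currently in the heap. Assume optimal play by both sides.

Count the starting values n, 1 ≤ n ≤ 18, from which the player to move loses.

Build the W/L table. Terminal = L. A non-terminal position is W if it has a move to some L; otherwise it is L.
n=0: no move → L
n=1: no move → L
n=2: W (go to 0, an L position)
n=3: W (go to 1, an L position)
n=4: W (go to 0, an L position)
n=5: W (go to 1, an L position)
n=6: L (options 4(W), 2(W) are all W)
n=7: L (options 5(W), 3(W) are all W)
n=8: W (go to 6, an L position)
n=9: W (go to 7, an L position)
n=10: W (go to 6, an L position)
n=11: W (go to 7, an L position)
n=12: L (options 10(W), 8(W), 4(W) are all W)
n=13: L (options 11(W), 9(W), 5(W) are all W)
n=14: W (go to 12, an L position)
n=15: W (go to 13, an L position)
n=16: W (go to 12, an L position)
n=17: W (go to 13, an L position)
n=18: L (options 16(W), 14(W), 10(W) are all W)
L entries with 1 ≤ n ≤ 18 (n=0 is outside the asked range and is not counted): n = 1, 6, 7, 12, 13, 18; that makes 6.

6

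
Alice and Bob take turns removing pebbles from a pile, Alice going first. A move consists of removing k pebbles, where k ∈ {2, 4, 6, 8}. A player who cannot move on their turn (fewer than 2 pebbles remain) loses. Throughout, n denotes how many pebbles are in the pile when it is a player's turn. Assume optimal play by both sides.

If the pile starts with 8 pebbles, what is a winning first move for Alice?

Label each position W (a win for the player to move) or L (a loss). A position with no legal move is L; any other position is W exactly when some move reaches an L, and L when every move reaches a W.
n=0: no move → L
n=1: no move → L
n=2: →0(L), so W
n=3: →1(L), so W
n=4: →0(L), so W
n=5: →1(L), so W
n=6: →0(L), so W
n=7: →1(L), so W
n=8: →0(L), so W
From 8, the L positions reachable in one move are: 0.

Remove 8, leaving 0.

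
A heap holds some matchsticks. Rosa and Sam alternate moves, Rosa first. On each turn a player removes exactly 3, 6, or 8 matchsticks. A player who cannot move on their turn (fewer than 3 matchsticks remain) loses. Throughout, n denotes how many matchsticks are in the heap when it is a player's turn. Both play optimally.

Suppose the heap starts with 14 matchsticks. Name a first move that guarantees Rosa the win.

Remove 3, leaving 11.

Use the standard recursion: the mover loses at a terminal position; elsewhere, the mover wins exactly when some move hands the opponent an L position.
n=0: no move → L
n=1: no move → L
n=2: no move → L
n=3: reaches L-position 0 → W
n=4: reaches L-position 1 → W
n=5: reaches L-position 2 → W
n=6: reaches L-position 0 → W
n=7: reaches L-position 1 → W
n=8: reaches L-position 2 → W
n=9: reaches L-position 1 → W
n=10: reaches L-position 2 → W
n=11: only reaches 8(W), 5(W), 3(W), all W → L
n=12: only reaches 9(W), 6(W), 4(W), all W → L
n=13: only reaches 10(W), 7(W), 5(W), all W → L
n=14: reaches L-position 11 → W
From 14, the L positions reachable in one move are: 11.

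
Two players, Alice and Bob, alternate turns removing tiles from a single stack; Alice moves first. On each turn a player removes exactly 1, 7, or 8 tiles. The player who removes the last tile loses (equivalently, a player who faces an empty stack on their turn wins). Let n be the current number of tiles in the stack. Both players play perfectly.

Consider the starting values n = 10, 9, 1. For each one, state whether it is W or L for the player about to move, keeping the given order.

Compute win/loss labels from the base case upward. A position with no move is W. Any other position is W if it can reach an L in one move, else L.
n=0: no move; the opponent has just taken the last tile and therefore loses → W
n=1: the only move is to 0(W), a W ⇒ L
n=2: can move to 1, which is L ⇒ W
n=3: the only move is to 2(W), a W ⇒ L
n=4: can move to 3, which is L ⇒ W
n=5: the only move is to 4(W), a W ⇒ L
n=6: can move to 5, which is L ⇒ W
n=7: moves to 6(W), 0(W); every one is W ⇒ L
n=8: can move to 7, which is L ⇒ W
n=9: can move to 1, which is L ⇒ W
n=10: can move to 3, which is L ⇒ W

10: W, 9: W, 1: L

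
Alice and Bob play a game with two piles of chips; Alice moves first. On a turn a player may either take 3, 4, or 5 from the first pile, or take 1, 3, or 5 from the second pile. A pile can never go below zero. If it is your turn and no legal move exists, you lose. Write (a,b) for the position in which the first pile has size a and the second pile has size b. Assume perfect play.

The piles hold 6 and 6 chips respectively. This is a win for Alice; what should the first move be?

Use the standard recursion: the mover loses at a terminal position; elsewhere, the mover wins exactly when some move hands the opponent an L position.
No move ever increases a pile, so every position that can arise here has a ≤ 6 and b ≤ 6; it is enough to label the cells with 0 ≤ a ≤ 6 and 0 ≤ b ≤ 6.
Every move lowers a or b (never raises either), so fill the grid row by row in increasing a, and left to right within a row: each cell's successors are then already labelled.
      b=0  b=1  b=2  b=3  b=4  b=5  b=6
a=0:    L    W    L    W    L    W    L
a=1:    L    W    L    W    L    W    L
a=2:    L    W    L    W    L    W    L
a=3:    W    L    W    L    W    L    W
a=4:    W    L    W    L    W    L    W
a=5:    W    L    W    L    W    L    W
a=6:    W    W    W    W    W    W    W
Cells with no legal move (terminal, hence L): (0,0), (1,0), (2,0).
The remaining L cells, each justified by listing all of its moves:
(0,2): L (sole option (0,1)(W) is W)
(0,4): L (options (0,3)(W), (0,1)(W) are all W)
(0,6): L (options (0,5)(W), (0,3)(W), (0,1)(W) are all W)
(1,2): L (sole option (1,1)(W) is W)
(1,4): L (options (1,3)(W), (1,1)(W) are all W)
(1,6): L (options (1,5)(W), (1,3)(W), (1,1)(W) are all W)
(2,2): L (sole option (2,1)(W) is W)
(2,4): L (options (2,3)(W), (2,1)(W) are all W)
(2,6): L (options (2,5)(W), (2,3)(W), (2,1)(W) are all W)
(3,1): L (options (0,1)(W), (3,0)(W) are all W)
(3,3): L (options (0,3)(W), (3,2)(W), (3,0)(W) are all W)
(3,5): L (options (0,5)(W), (3,4)(W), (3,2)(W), (3,0)(W) are all W)
(4,1): L (options (1,1)(W), (0,1)(W), (4,0)(W) are all W)
(4,3): L (options (1,3)(W), (0,3)(W), (4,2)(W), (4,0)(W) are all W)
(4,5): L (options (1,5)(W), (0,5)(W), (4,4)(W), (4,2)(W), (4,0)(W) are all W)
(5,1): L (options (2,1)(W), (1,1)(W), (0,1)(W), (5,0)(W) are all W)
(5,3): L (options (2,3)(W), (1,3)(W), (0,3)(W), (5,2)(W), (5,0)(W) are all W)
(5,5): L (options (2,5)(W), (1,5)(W), (0,5)(W), (5,4)(W), (5,2)(W), (5,0)(W) are all W)
Every other cell has at least one move into one of the L cells above, so it is W.
From (6,6), the L positions reachable in one move are: (2,6), (1,6). Any move reaching one of these is winning.

Move to (2,6).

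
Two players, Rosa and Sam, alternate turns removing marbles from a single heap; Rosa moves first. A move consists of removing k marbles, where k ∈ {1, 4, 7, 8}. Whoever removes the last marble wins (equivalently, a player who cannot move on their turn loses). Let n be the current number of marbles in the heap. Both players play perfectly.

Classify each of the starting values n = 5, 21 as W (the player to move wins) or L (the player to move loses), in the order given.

Compute win/loss labels from the base case upward. A position with no move is L. Any other position is W if it can reach an L in one move, else L.
n=0: no move → L
n=1: can move to 0, which is L ⇒ W
n=2: the only move is to 1(W), a W ⇒ L
n=3: can move to 2, which is L ⇒ W
n=4: can move to 0, which is L ⇒ W
n=5: moves to 4(W), 1(W); every one is W ⇒ L
n=6: can move to 5, which is L ⇒ W
n=7: can move to 0, which is L ⇒ W
n=8: can move to 0, which is L ⇒ W
n=9: can move to 5, which is L ⇒ W
n=10: can move to 2, which is L ⇒ W
n=11: moves to 10(W), 7(W), 4(W), 3(W); every one is W ⇒ L
n=12: can move to 11, which is L ⇒ W
n=13: can move to 5, which is L ⇒ W
n=14: moves to 13(W), 10(W), 7(W), 6(W); every one is W ⇒ L
n=15: can move to 14, which is L ⇒ W
n=16: moves to 15(W), 12(W), 9(W), 8(W); every one is W ⇒ L
n=17: can move to 16, which is L ⇒ W
n=18: can move to 14, which is L ⇒ W
n=19: can move to 11, which is L ⇒ W
n=20: can move to 16, which is L ⇒ W
n=21: can move to 14, which is L ⇒ W

5: L, 21: W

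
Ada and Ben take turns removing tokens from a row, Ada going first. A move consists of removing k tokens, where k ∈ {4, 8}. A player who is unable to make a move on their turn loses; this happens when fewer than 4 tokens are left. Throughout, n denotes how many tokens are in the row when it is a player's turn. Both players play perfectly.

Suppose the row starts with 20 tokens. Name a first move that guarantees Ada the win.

Remove 8, leaving 12.

Positions with no move are L. A position that does have a move is losing for the player to move precisely when every available move leads to a winning position for the opponent. Fill in the labels:
n=0: no move → L
n=1: no move → L
n=2: no move → L
n=3: no move → L
n=4: W (go to 0, an L position)
n=5: W (go to 1, an L position)
n=6: W (go to 2, an L position)
n=7: W (go to 3, an L position)
n=8: W (go to 0, an L position)
n=9: W (go to 1, an L position)
n=10: W (go to 2, an L position)
n=11: W (go to 3, an L position)
n=12: L (options 8(W), 4(W) are all W)
n=13: L (options 9(W), 5(W) are all W)
n=14: L (options 10(W), 6(W) are all W)
n=15: L (options 11(W), 7(W) are all W)
n=16: W (go to 12, an L position)
n=17: W (go to 13, an L position)
n=18: W (go to 14, an L position)
n=19: W (go to 15, an L position)
n=20: W (go to 12, an L position)
From 20, the L positions reachable in one move are: 12.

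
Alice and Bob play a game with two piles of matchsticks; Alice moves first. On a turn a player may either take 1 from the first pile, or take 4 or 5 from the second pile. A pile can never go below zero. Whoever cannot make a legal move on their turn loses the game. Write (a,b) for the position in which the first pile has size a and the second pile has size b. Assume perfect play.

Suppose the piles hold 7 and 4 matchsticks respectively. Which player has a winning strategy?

Compute win/loss labels from the base case upward. A position with no move is L. Any other position is W if it can reach an L in one move, else L.
No move ever increases a pile, so every position that can arise here has a ≤ 7 and b ≤ 4; it is enough to label the cells with 0 ≤ a ≤ 7 and 0 ≤ b ≤ 4.
Every move lowers a or b (never raises either), so fill the grid row by row in increasing a, and left to right within a row: each cell's successors are then already labelled.
      b=0  b=1  b=2  b=3  b=4
a=0:    L    L    L    L    W
a=1:    W    W    W    W    L
a=2:    L    L    L    L    W
a=3:    W    W    W    W    L
a=4:    L    L    L    L    W
a=5:    W    W    W    W    L
a=6:    L    L    L    L    W
a=7:    W    W    W    W    L
Cells with no legal move (terminal, hence L): (0,0), (0,1), (0,2), (0,3).
The remaining L cells, each justified by listing all of its moves:
(1,4): →(0,4)(W), (1,0)(W) — all W, so L
(2,0): →(1,0)(W) only, which is W, so L
(2,1): →(1,1)(W) only, which is W, so L
(2,2): →(1,2)(W) only, which is W, so L
(2,3): →(1,3)(W) only, which is W, so L
(3,4): →(2,4)(W), (3,0)(W) — all W, so L
(4,0): →(3,0)(W) only, which is W, so L
(4,1): →(3,1)(W) only, which is W, so L
(4,2): →(3,2)(W) only, which is W, so L
(4,3): →(3,3)(W) only, which is W, so L
(5,4): →(4,4)(W), (5,0)(W) — all W, so L
(6,0): →(5,0)(W) only, which is W, so L
(6,1): →(5,1)(W) only, which is W, so L
(6,2): →(5,2)(W) only, which is W, so L
(6,3): →(5,3)(W) only, which is W, so L
(7,4): →(6,4)(W), (7,0)(W) — all W, so L
Every other cell has at least one move into one of the L cells above, so it is W.
The starting position (7,4) is L: whatever Alice does, the opponent receives a W position.

Bob wins.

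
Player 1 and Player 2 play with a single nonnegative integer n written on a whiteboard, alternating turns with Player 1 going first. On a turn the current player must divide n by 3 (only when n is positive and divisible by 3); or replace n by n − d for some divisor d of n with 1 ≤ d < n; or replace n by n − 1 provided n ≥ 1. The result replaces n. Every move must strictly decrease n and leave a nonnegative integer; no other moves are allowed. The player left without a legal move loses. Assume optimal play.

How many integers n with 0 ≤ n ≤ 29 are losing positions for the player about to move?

Use the standard recursion: the mover loses at a terminal position; elsewhere, the mover wins exactly when some move hands the opponent an L position.
n=0: no move → L
n=1: →0(L), so W
n=2: →1(W) only, which is W, so L
n=3: →2(L), so W
n=4: →2(L), so W
n=5: →4(W) only, which is W, so L
n=6: →2(L), so W
n=7: →6(W) only, which is W, so L
n=8: →7(L), so W
n=9: →3(W), 6(W), 8(W) — all W, so L
n=10: →5(L), so W
n=11: →10(W) only, which is W, so L
n=12: →9(L), so W
n=13: →12(W) only, which is W, so L
n=14: →7(L), so W
n=15: →5(L), so W
n=16: →8(W), 12(W), 14(W), 15(W) — all W, so L
n=17: →16(L), so W
n=18: →9(L), so W
n=19: →18(W) only, which is W, so L
n=20: →16(L), so W
n=21: →7(L), so W
n=22: →11(L), so W
n=23: →22(W) only, which is W, so L
n=24: →16(L), so W
n=25: →20(W), 24(W) — all W, so L
n=26: →13(L), so W
n=27: →9(L), so W
n=28: →14(W), 21(W), 24(W), 26(W), 27(W) — all W, so L
n=29: →28(L), so W
L entries with 0 ≤ n ≤ 29: n = 0, 2, 5, 7, 9, 11, 13, 16, 19, 23, 25, 28; that makes 12.

12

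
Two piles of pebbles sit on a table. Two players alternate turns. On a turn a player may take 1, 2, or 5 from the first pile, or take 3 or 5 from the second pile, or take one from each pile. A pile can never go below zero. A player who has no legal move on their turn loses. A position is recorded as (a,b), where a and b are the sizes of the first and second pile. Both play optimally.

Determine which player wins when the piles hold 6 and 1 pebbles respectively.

Use the standard recursion: the mover loses at a terminal position; elsewhere, the mover wins exactly when some move hands the opponent an L position.
No move ever increases a pile, so every position that can arise here has a ≤ 6 and b ≤ 1; it is enough to label the cells with 0 ≤ a ≤ 6 and 0 ≤ b ≤ 1.
Every move lowers a or b (never raises either), so fill the grid row by row in increasing a, and left to right within a row: each cell's successors are then already labelled.
      b=0  b=1
a=0:    L    L
a=1:    W    W
a=2:    W    W
a=3:    L    L
a=4:    W    W
a=5:    W    W
a=6:    L    L
Cells with no legal move (terminal, hence L): (0,0), (0,1).
The remaining L cells, each justified by listing all of its moves:
(3,0): only reaches (2,0)(W), (1,0)(W), all W → L
(3,1): only reaches (2,1)(W), (1,1)(W), (2,0)(W), all W → L
(6,0): only reaches (5,0)(W), (4,0)(W), (1,0)(W), all W → L
(6,1): only reaches (5,1)(W), (4,1)(W), (1,1)(W), (5,0)(W), all W → L
Every other cell has at least one move into one of the L cells above, so it is W.
The starting position (6,1) is L: whatever the player to move does, the opponent receives a W position.

The second player wins.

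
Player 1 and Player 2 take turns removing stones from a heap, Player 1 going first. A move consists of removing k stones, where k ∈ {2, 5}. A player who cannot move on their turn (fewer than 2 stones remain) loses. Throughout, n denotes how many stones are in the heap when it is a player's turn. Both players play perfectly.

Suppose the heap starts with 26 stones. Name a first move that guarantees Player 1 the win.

Use the standard recursion: the mover loses at a terminal position; elsewhere, the mover wins exactly when some move hands the opponent an L position.
n=0: no move → L
n=1: no move → L
n=2: →0(L), so W
n=3: →1(L), so W
n=4: →2(W) only, which is W, so L
n=5: →0(L), so W
n=6: →4(L), so W
n=7: →5(W), 2(W) — all W, so L
n=8: →6(W), 3(W) — all W, so L
n=9: →7(L), so W
n=10: →8(L), so W
n=11: →9(W), 6(W) — all W, so L
n=12: →7(L), so W
n=13: →11(L), so W
n=14: →12(W), 9(W) — all W, so L
n=15: →13(W), 10(W) — all W, so L
n=16: →14(L), so W
n=17: →15(L), so W
n=18: →16(W), 13(W) — all W, so L
n=19: →14(L), so W
n=20: →18(L), so W
n=21: →19(W), 16(W) — all W, so L
n=22: →20(W), 17(W) — all W, so L
n=23: →21(L), so W
n=24: →22(L), so W
n=25: →23(W), 20(W) — all W, so L
n=26: →21(L), so W
From 26, the L positions reachable in one move are: 21.

Remove 5, leaving 21.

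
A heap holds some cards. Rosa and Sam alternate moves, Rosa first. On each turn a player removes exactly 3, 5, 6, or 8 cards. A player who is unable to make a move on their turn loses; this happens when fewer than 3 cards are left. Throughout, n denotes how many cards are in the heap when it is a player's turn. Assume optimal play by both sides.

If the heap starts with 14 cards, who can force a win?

Rosa wins.

Work bottom-up. With no move the player to move loses. Otherwise the position is W if at least one move leads to an L position for the opponent, and L if every move leads to a W.
n=0: no move → L
n=1: no move → L
n=2: no move → L
n=3: reaches L-position 0 → W
n=4: reaches L-position 1 → W
n=5: reaches L-position 2 → W
n=6: reaches L-position 1 → W
n=7: reaches L-position 2 → W
n=8: reaches L-position 2 → W
n=9: reaches L-position 1 → W
n=10: reaches L-position 2 → W
n=11: only reaches 8(W), 6(W), 5(W), 3(W), all W → L
n=12: only reaches 9(W), 7(W), 6(W), 4(W), all W → L
n=13: only reaches 10(W), 8(W), 7(W), 5(W), all W → L
n=14: reaches L-position 11 → W
The starting position 14 is W: Rosa should remove 3, leaving 11, handing over an L position.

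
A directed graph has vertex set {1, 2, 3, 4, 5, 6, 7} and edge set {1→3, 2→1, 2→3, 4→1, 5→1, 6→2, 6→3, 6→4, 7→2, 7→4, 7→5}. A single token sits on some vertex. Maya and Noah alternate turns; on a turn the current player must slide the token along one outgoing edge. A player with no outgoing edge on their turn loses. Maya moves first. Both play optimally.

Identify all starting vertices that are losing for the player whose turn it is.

Positions with no move are L. A position that does have a move is losing for the player to move precisely when every available move leads to a winning position for the opponent. Fill in the labels:
Every edge goes from a vertex to one that appears earlier in the order 3, 1, 2, 4, 5, 6, 7, so processing vertices in that order labels each vertex after all of its successors.
3: no outgoing edge → L
1: W (go to 3, an L position)
2: W (go to 3, an L position)
4: L (sole option 1(W) is W)
5: L (sole option 1(W) is W)
6: W (go to 4, an L position)
7: W (go to 5, an L position)
Reading off the rows marked L gives the requested list; there are 3 such vertices.

3, 4, 5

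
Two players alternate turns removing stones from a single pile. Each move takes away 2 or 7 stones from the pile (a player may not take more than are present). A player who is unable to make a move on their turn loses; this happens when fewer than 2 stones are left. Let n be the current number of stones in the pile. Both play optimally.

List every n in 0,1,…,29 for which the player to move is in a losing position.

0, 1, 4, 5, 9, 10, 13, 14, 18, 19, 22, 23, 27, 28

Build the W/L table. Terminal = L. A non-terminal position is W if it has a move to some L; otherwise it is L.
n=0: no move → L
n=1: no move → L
n=2: →0(L), so W
n=3: →1(L), so W
n=4: →2(W) only, which is W, so L
n=5: →3(W) only, which is W, so L
n=6: →4(L), so W
n=7: →5(L), so W
n=8: →1(L), so W
n=9: →7(W), 2(W) — all W, so L
n=10: →8(W), 3(W) — all W, so L
n=11: →9(L), so W
n=12: →10(L), so W
n=13: →11(W), 6(W) — all W, so L
n=14: →12(W), 7(W) — all W, so L
n=15: →13(L), so W
n=16: →14(L), so W
n=17: →10(L), so W
n=18: →16(W), 11(W) — all W, so L
n=19: →17(W), 12(W) — all W, so L
n=20: →18(L), so W
n=21: →19(L), so W
n=22: →20(W), 15(W) — all W, so L
n=23: →21(W), 16(W) — all W, so L
n=24: →22(L), so W
n=25: →23(L), so W
n=26: →19(L), so W
n=27: →25(W), 20(W) — all W, so L
n=28: →26(W), 21(W) — all W, so L
n=29: →27(L), so W
The losing starting values of n are exactly the entries labelled L in this table (14 of them).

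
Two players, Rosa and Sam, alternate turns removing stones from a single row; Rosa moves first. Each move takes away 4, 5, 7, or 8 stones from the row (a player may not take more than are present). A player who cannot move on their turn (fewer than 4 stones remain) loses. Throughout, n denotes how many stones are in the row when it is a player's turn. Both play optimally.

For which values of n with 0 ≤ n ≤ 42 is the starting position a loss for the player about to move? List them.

0, 1, 2, 3, 12, 13, 14, 15, 24, 25, 26, 27, 36, 37, 38, 39

Work bottom-up. With no move the player to move loses. Otherwise the position is W if at least one move leads to an L position for the opponent, and L if every move leads to a W.
n=0: no move → L
n=1: no move → L
n=2: no move → L
n=3: no move → L
n=4: reaches L-position 0 → W
n=5: reaches L-position 1 → W
n=6: reaches L-position 2 → W
n=7: reaches L-position 3 → W
n=8: reaches L-position 3 → W
n=9: reaches L-position 2 → W
n=10: reaches L-position 3 → W
n=11: reaches L-position 3 → W
n=12: only reaches 8(W), 7(W), 5(W), 4(W), all W → L
n=13: only reaches 9(W), 8(W), 6(W), 5(W), all W → L
n=14: only reaches 10(W), 9(W), 7(W), 6(W), all W → L
n=15: only reaches 11(W), 10(W), 8(W), 7(W), all W → L
n=16: reaches L-position 12 → W
n=17: reaches L-position 13 → W
n=18: reaches L-position 14 → W
n=19: reaches L-position 15 → W
n=20: reaches L-position 15 → W
n=21: reaches L-position 14 → W
n=22: reaches L-position 15 → W
n=23: reaches L-position 15 → W
n=24: only reaches 20(W), 19(W), 17(W), 16(W), all W → L
n=25: only reaches 21(W), 20(W), 18(W), 17(W), all W → L
n=26: only reaches 22(W), 21(W), 19(W), 18(W), all W → L
n=27: only reaches 23(W), 22(W), 20(W), 19(W), all W → L
n=28: reaches L-position 24 → W
n=29: reaches L-position 25 → W
n=30: reaches L-position 26 → W
n=31: reaches L-position 27 → W
n=32: reaches L-position 27 → W
n=33: reaches L-position 26 → W
n=34: reaches L-position 27 → W
n=35: reaches L-position 27 → W
n=36: only reaches 32(W), 31(W), 29(W), 28(W), all W → L
n=37: only reaches 33(W), 32(W), 30(W), 29(W), all W → L
n=38: only reaches 34(W), 33(W), 31(W), 30(W), all W → L
n=39: only reaches 35(W), 34(W), 32(W), 31(W), all W → L
n=40: reaches L-position 36 → W
n=41: reaches L-position 37 → W
n=42: reaches L-position 38 → W
The losing starting values of n are exactly the entries labelled L in this table (16 of them).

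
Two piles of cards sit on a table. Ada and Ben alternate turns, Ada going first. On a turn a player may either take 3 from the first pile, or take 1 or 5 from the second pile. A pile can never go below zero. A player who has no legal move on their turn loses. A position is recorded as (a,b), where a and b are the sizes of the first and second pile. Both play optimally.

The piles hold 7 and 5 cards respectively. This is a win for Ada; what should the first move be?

Classify positions by backward induction: terminal positions (no move available) are L. From any other position, the mover wins iff some move reaches an L.
No move ever increases a pile, so every position that can arise here has a ≤ 7 and b ≤ 5; it is enough to label the cells with 0 ≤ a ≤ 7 and 0 ≤ b ≤ 5.
Every move lowers a or b (never raises either), so fill the grid row by row in increasing a, and left to right within a row: each cell's successors are then already labelled.
      b=0  b=1  b=2  b=3  b=4  b=5
a=0:    L    W    L    W    L    W
a=1:    L    W    L    W    L    W
a=2:    L    W    L    W    L    W
a=3:    W    L    W    L    W    L
a=4:    W    L    W    L    W    L
a=5:    W    L    W    L    W    L
a=6:    L    W    L    W    L    W
a=7:    L    W    L    W    L    W
Cells with no legal move (terminal, hence L): (0,0), (1,0), (2,0).
The remaining L cells, each justified by listing all of its moves:
(0,2): only reaches (0,1)(W), which is W → L
(0,4): only reaches (0,3)(W), which is W → L
(1,2): only reaches (1,1)(W), which is W → L
(1,4): only reaches (1,3)(W), which is W → L
(2,2): only reaches (2,1)(W), which is W → L
(2,4): only reaches (2,3)(W), which is W → L
(3,1): only reaches (0,1)(W), (3,0)(W), all W → L
(3,3): only reaches (0,3)(W), (3,2)(W), all W → L
(3,5): only reaches (0,5)(W), (3,4)(W), (3,0)(W), all W → L
(4,1): only reaches (1,1)(W), (4,0)(W), all W → L
(4,3): only reaches (1,3)(W), (4,2)(W), all W → L
(4,5): only reaches (1,5)(W), (4,4)(W), (4,0)(W), all W → L
(5,1): only reaches (2,1)(W), (5,0)(W), all W → L
(5,3): only reaches (2,3)(W), (5,2)(W), all W → L
(5,5): only reaches (2,5)(W), (5,4)(W), (5,0)(W), all W → L
(6,0): only reaches (3,0)(W), which is W → L
(6,2): only reaches (3,2)(W), (6,1)(W), all W → L
(6,4): only reaches (3,4)(W), (6,3)(W), all W → L
(7,0): only reaches (4,0)(W), which is W → L
(7,2): only reaches (4,2)(W), (7,1)(W), all W → L
(7,4): only reaches (4,4)(W), (7,3)(W), all W → L
Every other cell has at least one move into one of the L cells above, so it is W.
From (7,5), the L positions reachable in one move are: (4,5), (7,4), (7,0). Any move reaching one of these is winning.

Move to (4,5).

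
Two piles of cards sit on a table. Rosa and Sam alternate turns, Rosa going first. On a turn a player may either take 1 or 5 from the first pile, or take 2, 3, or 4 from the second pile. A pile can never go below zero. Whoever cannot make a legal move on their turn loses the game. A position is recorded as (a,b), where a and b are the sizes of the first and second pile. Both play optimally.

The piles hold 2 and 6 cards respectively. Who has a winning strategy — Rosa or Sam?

Work bottom-up. With no move the player to move loses. Otherwise the position is W if at least one move leads to an L position for the opponent, and L if every move leads to a W.
No move ever increases a pile, so every position that can arise here has a ≤ 2 and b ≤ 6; it is enough to label the cells with 0 ≤ a ≤ 2 and 0 ≤ b ≤ 6.
Every move lowers a or b (never raises either), so fill the grid row by row in increasing a, and left to right within a row: each cell's successors are then already labelled.
      b=0  b=1  b=2  b=3  b=4  b=5  b=6
a=0:    L    L    W    W    W    W    L
a=1:    W    W    L    L    W    W    W
a=2:    L    L    W    W    W    W    L
Cells with no legal move (terminal, hence L): (0,0), (0,1).
The remaining L cells, each justified by listing all of its moves:
(0,6): only reaches (0,4)(W), (0,3)(W), (0,2)(W), all W → L
(1,2): only reaches (0,2)(W), (1,0)(W), all W → L
(1,3): only reaches (0,3)(W), (1,1)(W), (1,0)(W), all W → L
(2,0): only reaches (1,0)(W), which is W → L
(2,1): only reaches (1,1)(W), which is W → L
(2,6): only reaches (1,6)(W), (2,4)(W), (2,3)(W), (2,2)(W), all W → L
Every other cell has at least one move into one of the L cells above, so it is W.
The starting position (2,6) is L: whatever Rosa does, the opponent receives a W position.

Sam wins.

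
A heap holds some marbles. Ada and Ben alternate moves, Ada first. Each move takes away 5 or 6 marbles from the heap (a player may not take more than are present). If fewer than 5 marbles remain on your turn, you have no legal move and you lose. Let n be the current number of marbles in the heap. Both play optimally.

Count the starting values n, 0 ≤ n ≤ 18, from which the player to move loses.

10

Label each position W (a win for the player to move) or L (a loss). A position with no legal move is L; any other position is W exactly when some move reaches an L, and L when every move reaches a W.
n=0: no move → L
n=1: no move → L
n=2: no move → L
n=3: no move → L
n=4: no move → L
n=5: →0(L), so W
n=6: →1(L), so W
n=7: →2(L), so W
n=8: →3(L), so W
n=9: →4(L), so W
n=10: →4(L), so W
n=11: →6(W), 5(W) — all W, so L
n=12: →7(W), 6(W) — all W, so L
n=13: →8(W), 7(W) — all W, so L
n=14: →9(W), 8(W) — all W, so L
n=15: →10(W), 9(W) — all W, so L
n=16: →11(L), so W
n=17: →12(L), so W
n=18: →13(L), so W
L entries with 0 ≤ n ≤ 18: n = 0, 1, 2, 3, 4, 11, 12, 13, 14, 15; that makes 10.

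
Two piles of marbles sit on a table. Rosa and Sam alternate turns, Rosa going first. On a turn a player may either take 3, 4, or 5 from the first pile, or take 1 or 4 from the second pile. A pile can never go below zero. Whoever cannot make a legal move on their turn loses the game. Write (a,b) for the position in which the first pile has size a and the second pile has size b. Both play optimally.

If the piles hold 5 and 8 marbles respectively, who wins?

Sam wins.

Compute win/loss labels from the base case upward. A position with no move is L. Any other position is W if it can reach an L in one move, else L.
No move ever increases a pile, so every position that can arise here has a ≤ 5 and b ≤ 8; it is enough to label the cells with 0 ≤ a ≤ 5 and 0 ≤ b ≤ 8.
Every move lowers a or b (never raises either), so fill the grid row by row in increasing a, and left to right within a row: each cell's successors are then already labelled.
      b=0  b=1  b=2  b=3  b=4  b=5  b=6  b=7  b=8
a=0:    L    W    L    W    W    L    W    L    W
a=1:    L    W    L    W    W    L    W    L    W
a=2:    L    W    L    W    W    L    W    L    W
a=3:    W    L    W    L    W    W    L    W    L
a=4:    W    L    W    L    W    W    L    W    L
a=5:    W    L    W    L    W    W    L    W    L
Cells with no legal move (terminal, hence L): (0,0), (1,0), (2,0).
The remaining L cells, each justified by listing all of its moves:
(0,2): L (sole option (0,1)(W) is W)
(0,5): L (options (0,4)(W), (0,1)(W) are all W)
(0,7): L (options (0,6)(W), (0,3)(W) are all W)
(1,2): L (sole option (1,1)(W) is W)
(1,5): L (options (1,4)(W), (1,1)(W) are all W)
(1,7): L (options (1,6)(W), (1,3)(W) are all W)
(2,2): L (sole option (2,1)(W) is W)
(2,5): L (options (2,4)(W), (2,1)(W) are all W)
(2,7): L (options (2,6)(W), (2,3)(W) are all W)
(3,1): L (options (0,1)(W), (3,0)(W) are all W)
(3,3): L (options (0,3)(W), (3,2)(W) are all W)
(3,6): L (options (0,6)(W), (3,5)(W), (3,2)(W) are all W)
(3,8): L (options (0,8)(W), (3,7)(W), (3,4)(W) are all W)
(4,1): L (options (1,1)(W), (0,1)(W), (4,0)(W) are all W)
(4,3): L (options (1,3)(W), (0,3)(W), (4,2)(W) are all W)
(4,6): L (options (1,6)(W), (0,6)(W), (4,5)(W), (4,2)(W) are all W)
(4,8): L (options (1,8)(W), (0,8)(W), (4,7)(W), (4,4)(W) are all W)
(5,1): L (options (2,1)(W), (1,1)(W), (0,1)(W), (5,0)(W) are all W)
(5,3): L (options (2,3)(W), (1,3)(W), (0,3)(W), (5,2)(W) are all W)
(5,6): L (options (2,6)(W), (1,6)(W), (0,6)(W), (5,5)(W), (5,2)(W) are all W)
(5,8): L (options (2,8)(W), (1,8)(W), (0,8)(W), (5,7)(W), (5,4)(W) are all W)
Every other cell has at least one move into one of the L cells above, so it is W.
The starting position (5,8) is L: whatever Rosa does, the opponent receives a W position.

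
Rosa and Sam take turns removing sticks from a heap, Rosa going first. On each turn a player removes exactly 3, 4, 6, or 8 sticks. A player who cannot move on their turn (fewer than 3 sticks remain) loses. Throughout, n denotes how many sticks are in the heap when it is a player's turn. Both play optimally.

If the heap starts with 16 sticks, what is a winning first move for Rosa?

Compute win/loss labels from the base case upward. A position with no move is L. Any other position is W if it can reach an L in one move, else L.
n=0: no move → L
n=1: no move → L
n=2: no move → L
n=3: →0(L), so W
n=4: →1(L), so W
n=5: →2(L), so W
n=6: →2(L), so W
n=7: →1(L), so W
n=8: →2(L), so W
n=9: →1(L), so W
n=10: →2(L), so W
n=11: →8(W), 7(W), 5(W), 3(W) — all W, so L
n=12: →9(W), 8(W), 6(W), 4(W) — all W, so L
n=13: →10(W), 9(W), 7(W), 5(W) — all W, so L
n=14: →11(L), so W
n=15: →12(L), so W
n=16: →13(L), so W
From 16, the L positions reachable in one move are: 13, 12. Any move reaching one of these is winning.

Remove 3, leaving 13.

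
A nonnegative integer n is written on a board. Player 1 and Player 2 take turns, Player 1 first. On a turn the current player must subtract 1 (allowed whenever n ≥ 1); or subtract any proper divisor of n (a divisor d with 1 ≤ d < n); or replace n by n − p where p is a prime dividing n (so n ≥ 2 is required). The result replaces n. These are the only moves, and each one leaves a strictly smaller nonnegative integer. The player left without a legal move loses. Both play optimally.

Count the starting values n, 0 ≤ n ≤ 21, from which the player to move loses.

5

Positions with no move are L. A position that does have a move is losing for the player to move precisely when every available move leads to a winning position for the opponent. Fill in the labels:
n=0: no move → L
n=1: reaches L-position 0 → W
n=2: reaches L-position 0 → W
n=3: reaches L-position 0 → W
n=4: only reaches 2(W), 3(W), all W → L
n=5: reaches L-position 0 → W
n=6: reaches L-position 4 → W
n=7: reaches L-position 0 → W
n=8: reaches L-position 4 → W
n=9: only reaches 6(W), 8(W), all W → L
n=10: reaches L-position 9 → W
n=11: reaches L-position 0 → W
n=12: reaches L-position 9 → W
n=13: reaches L-position 0 → W
n=14: only reaches 7(W), 12(W), 13(W), all W → L
n=15: reaches L-position 14 → W
n=16: reaches L-position 14 → W
n=17: reaches L-position 0 → W
n=18: reaches L-position 9 → W
n=19: reaches L-position 0 → W
n=20: only reaches 10(W), 15(W), 16(W), 18(W), 19(W), all W → L
n=21: reaches L-position 14 → W
L entries with 0 ≤ n ≤ 21: n = 0, 4, 9, 14, 20; that makes 5.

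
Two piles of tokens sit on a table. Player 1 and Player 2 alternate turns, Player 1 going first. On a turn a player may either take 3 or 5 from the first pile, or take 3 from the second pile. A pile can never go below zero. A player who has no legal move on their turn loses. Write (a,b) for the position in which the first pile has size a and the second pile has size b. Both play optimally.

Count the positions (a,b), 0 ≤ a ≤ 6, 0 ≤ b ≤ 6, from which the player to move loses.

Use the standard recursion: the mover loses at a terminal position; elsewhere, the mover wins exactly when some move hands the opponent an L position.
Every move lowers a or b (never raises either), so fill the grid row by row in increasing a, and left to right within a row: each cell's successors are then already labelled.
      b=0  b=1  b=2  b=3  b=4  b=5  b=6
a=0:    L    L    L    W    W    W    L
a=1:    L    L    L    W    W    W    L
a=2:    L    L    L    W    W    W    L
a=3:    W    W    W    L    L    L    W
a=4:    W    W    W    L    L    L    W
a=5:    W    W    W    L    L    L    W
a=6:    W    W    W    W    W    W    W
Cells with no legal move (terminal, hence L): (0,0), (0,1), (0,2), (1,0), (1,1), (1,2), (2,0), (2,1), (2,2).
The remaining L cells, each justified by listing all of its moves:
(0,6): →(0,3)(W) only, which is W, so L
(1,6): →(1,3)(W) only, which is W, so L
(2,6): →(2,3)(W) only, which is W, so L
(3,3): →(0,3)(W), (3,0)(W) — all W, so L
(3,4): →(0,4)(W), (3,1)(W) — all W, so L
(3,5): →(0,5)(W), (3,2)(W) — all W, so L
(4,3): →(1,3)(W), (4,0)(W) — all W, so L
(4,4): →(1,4)(W), (4,1)(W) — all W, so L
(4,5): →(1,5)(W), (4,2)(W) — all W, so L
(5,3): →(2,3)(W), (0,3)(W), (5,0)(W) — all W, so L
(5,4): →(2,4)(W), (0,4)(W), (5,1)(W) — all W, so L
(5,5): →(2,5)(W), (0,5)(W), (5,2)(W) — all W, so L
Every other cell has at least one move into one of the L cells above, so it is W.
L cells per row: a=0: 4, a=1: 4, a=2: 4, a=3: 3, a=4: 3, a=5: 3, a=6: 0; total 21.

21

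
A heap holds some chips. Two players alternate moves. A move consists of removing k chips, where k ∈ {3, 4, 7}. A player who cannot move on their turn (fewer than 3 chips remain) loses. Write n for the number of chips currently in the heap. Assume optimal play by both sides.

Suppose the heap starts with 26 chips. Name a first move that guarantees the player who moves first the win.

Use the standard recursion: the mover loses at a terminal position; elsewhere, the mover wins exactly when some move hands the opponent an L position.
n=0: no move → L
n=1: no move → L
n=2: no move → L
n=3: →0(L), so W
n=4: →1(L), so W
n=5: →2(L), so W
n=6: →2(L), so W
n=7: →0(L), so W
n=8: →1(L), so W
n=9: →2(L), so W
n=10: →7(W), 6(W), 3(W) — all W, so L
n=11: →8(W), 7(W), 4(W) — all W, so L
n=12: →9(W), 8(W), 5(W) — all W, so L
n=13: →10(L), so W
n=14: →11(L), so W
n=15: →12(L), so W
n=16: →12(L), so W
n=17: →10(L), so W
n=18: →11(L), so W
n=19: →12(L), so W
n=20: →17(W), 16(W), 13(W) — all W, so L
n=21: →18(W), 17(W), 14(W) — all W, so L
n=22: →19(W), 18(W), 15(W) — all W, so L
n=23: →20(L), so W
n=24: →21(L), so W
n=25: →22(L), so W
n=26: →22(L), so W
From 26, the L positions reachable in one move are: 22.

Remove 4, leaving 22.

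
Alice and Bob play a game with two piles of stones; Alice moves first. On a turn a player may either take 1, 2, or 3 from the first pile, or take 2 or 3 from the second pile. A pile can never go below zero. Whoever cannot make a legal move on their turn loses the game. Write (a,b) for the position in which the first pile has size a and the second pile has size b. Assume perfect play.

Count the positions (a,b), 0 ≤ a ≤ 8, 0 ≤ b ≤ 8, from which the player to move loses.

Compute win/loss labels from the base case upward. A position with no move is L. Any other position is W if it can reach an L in one move, else L.
Every move lowers a or b (never raises either), so fill the grid row by row in increasing a, and left to right within a row: each cell's successors are then already labelled.
      b=0  b=1  b=2  b=3  b=4  b=5  b=6  b=7  b=8
a=0:    L    L    W    W    W    L    L    W    W
a=1:    W    W    L    L    W    W    W    L    L
a=2:    W    W    W    W    L    W    W    W    W
a=3:    W    W    W    W    W    W    W    W    W
a=4:    L    L    W    W    W    L    L    W    W
a=5:    W    W    L    L    W    W    W    L    L
a=6:    W    W    W    W    L    W    W    W    W
a=7:    W    W    W    W    W    W    W    W    W
a=8:    L    L    W    W    W    L    L    W    W
Cells with no legal move (terminal, hence L): (0,0), (0,1).
The remaining L cells, each justified by listing all of its moves:
(0,5): L (options (0,3)(W), (0,2)(W) are all W)
(0,6): L (options (0,4)(W), (0,3)(W) are all W)
(1,2): L (options (0,2)(W), (1,0)(W) are all W)
(1,3): L (options (0,3)(W), (1,1)(W), (1,0)(W) are all W)
(1,7): L (options (0,7)(W), (1,5)(W), (1,4)(W) are all W)
(1,8): L (options (0,8)(W), (1,6)(W), (1,5)(W) are all W)
(2,4): L (options (1,4)(W), (0,4)(W), (2,2)(W), (2,1)(W) are all W)
(4,0): L (options (3,0)(W), (2,0)(W), (1,0)(W) are all W)
(4,1): L (options (3,1)(W), (2,1)(W), (1,1)(W) are all W)
(4,5): L (options (3,5)(W), (2,5)(W), (1,5)(W), (4,3)(W), (4,2)(W) are all W)
(4,6): L (options (3,6)(W), (2,6)(W), (1,6)(W), (4,4)(W), (4,3)(W) are all W)
(5,2): L (options (4,2)(W), (3,2)(W), (2,2)(W), (5,0)(W) are all W)
(5,3): L (options (4,3)(W), (3,3)(W), (2,3)(W), (5,1)(W), (5,0)(W) are all W)
(5,7): L (options (4,7)(W), (3,7)(W), (2,7)(W), (5,5)(W), (5,4)(W) are all W)
(5,8): L (options (4,8)(W), (3,8)(W), (2,8)(W), (5,6)(W), (5,5)(W) are all W)
(6,4): L (options (5,4)(W), (4,4)(W), (3,4)(W), (6,2)(W), (6,1)(W) are all W)
(8,0): L (options (7,0)(W), (6,0)(W), (5,0)(W) are all W)
(8,1): L (options (7,1)(W), (6,1)(W), (5,1)(W) are all W)
(8,5): L (options (7,5)(W), (6,5)(W), (5,5)(W), (8,3)(W), (8,2)(W) are all W)
(8,6): L (options (7,6)(W), (6,6)(W), (5,6)(W), (8,4)(W), (8,3)(W) are all W)
Every other cell has at least one move into one of the L cells above, so it is W.
L cells per row: a=0: 4, a=1: 4, a=2: 1, a=3: 0, a=4: 4, a=5: 4, a=6: 1, a=7: 0, a=8: 4; total 22.

22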